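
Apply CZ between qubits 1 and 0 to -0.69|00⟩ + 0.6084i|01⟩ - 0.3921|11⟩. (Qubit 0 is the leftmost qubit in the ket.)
-0.69|00⟩ + 0.6084i|01⟩ + 0.3921|11⟩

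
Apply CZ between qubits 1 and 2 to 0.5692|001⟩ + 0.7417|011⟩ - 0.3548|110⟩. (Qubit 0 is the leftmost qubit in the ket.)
0.5692|001⟩ - 0.7417|011⟩ - 0.3548|110⟩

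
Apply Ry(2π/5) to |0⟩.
0.809|0⟩ + 0.5878|1⟩

Ry(2π/5) = [[cos(θ/2), −sin(θ/2)], [sin(θ/2), cos(θ/2)]]; θ = 2π/5, cos(θ/2) ≈ 0.809017, sin(θ/2) ≈ 0.587785.
With a = amp(|0⟩) = 1 and b = amp(|1⟩) = 0:
new amp(|0⟩) = (0.809017)·a + (-0.587785)·b = 0.809
new amp(|1⟩) = (0.587785)·a + (0.809017)·b = 0.5878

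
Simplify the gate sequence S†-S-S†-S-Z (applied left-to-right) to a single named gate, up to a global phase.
Z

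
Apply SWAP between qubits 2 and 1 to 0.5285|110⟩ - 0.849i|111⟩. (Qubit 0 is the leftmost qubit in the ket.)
0.5285|101⟩ - 0.849i|111⟩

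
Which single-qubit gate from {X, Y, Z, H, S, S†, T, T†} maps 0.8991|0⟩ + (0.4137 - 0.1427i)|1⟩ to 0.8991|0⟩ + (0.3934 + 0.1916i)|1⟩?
T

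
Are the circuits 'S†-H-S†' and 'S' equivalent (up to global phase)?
No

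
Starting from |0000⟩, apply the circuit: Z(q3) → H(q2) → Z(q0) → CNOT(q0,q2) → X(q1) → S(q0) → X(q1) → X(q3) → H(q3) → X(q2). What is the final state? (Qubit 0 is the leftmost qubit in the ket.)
1/2|0000⟩ - 1/2|0001⟩ + 1/2|0010⟩ - 1/2|0011⟩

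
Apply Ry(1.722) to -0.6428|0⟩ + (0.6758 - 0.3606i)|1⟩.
(-0.9315 + 0.2735i)|0⟩ + (-0.04716 - 0.235i)|1⟩

Ry(1.722) = [[cos(θ/2), −sin(θ/2)], [sin(θ/2), cos(θ/2)]]; θ = 1.722, cos(θ/2) ≈ 0.651679, sin(θ/2) ≈ 0.758495.
With a = amp(|0⟩) = -0.6428 and b = amp(|1⟩) = (0.6758 - 0.3606i):
new amp(|0⟩) = (0.651679)·a + (-0.758495)·b = (-0.9315 + 0.2735i)
new amp(|1⟩) = (0.758495)·a + (0.651679)·b = (-0.04716 - 0.235i)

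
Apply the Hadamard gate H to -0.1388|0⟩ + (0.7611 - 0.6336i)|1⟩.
(0.44 - 0.448i)|0⟩ + (-0.6363 + 0.448i)|1⟩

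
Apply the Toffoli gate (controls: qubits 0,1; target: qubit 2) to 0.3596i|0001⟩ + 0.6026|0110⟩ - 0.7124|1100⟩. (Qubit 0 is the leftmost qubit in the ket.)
0.3596i|0001⟩ + 0.6026|0110⟩ - 0.7124|1110⟩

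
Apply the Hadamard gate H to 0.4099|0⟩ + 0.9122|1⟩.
0.9349|0⟩ - 0.3552|1⟩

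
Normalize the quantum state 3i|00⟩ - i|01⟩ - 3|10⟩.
0.6882i|00⟩ - 0.2294i|01⟩ - 0.6882|10⟩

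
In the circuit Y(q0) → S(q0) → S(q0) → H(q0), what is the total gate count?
4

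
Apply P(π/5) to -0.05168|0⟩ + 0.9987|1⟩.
-0.05168|0⟩ + (0.808 + 0.587i)|1⟩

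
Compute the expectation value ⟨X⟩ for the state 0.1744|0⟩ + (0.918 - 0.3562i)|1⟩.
0.3202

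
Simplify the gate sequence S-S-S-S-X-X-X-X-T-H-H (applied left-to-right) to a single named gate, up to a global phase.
T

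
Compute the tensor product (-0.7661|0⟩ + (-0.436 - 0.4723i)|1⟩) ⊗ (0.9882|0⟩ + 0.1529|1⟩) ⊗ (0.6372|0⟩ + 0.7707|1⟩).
-0.4824|000⟩ - 0.5835|001⟩ - 0.07464|010⟩ - 0.09028|011⟩ + (-0.2745 - 0.2974i)|100⟩ + (-0.3321 - 0.3597i)|101⟩ + (-0.04248 - 0.04602i)|110⟩ + (-0.05138 - 0.05566i)|111⟩

amp(|b₁b₂…⟩) = product of the factor amplitudes for bits b₁, b₂, …; only kets whose every factor amplitude is nonzero survive.
|000⟩: (-0.7661)(0.9882)(0.6372) = -0.4824
|001⟩: (-0.7661)(0.9882)(0.7707) = -0.5835
|010⟩: (-0.7661)(0.1529)(0.6372) = -0.07464
|011⟩: (-0.7661)(0.1529)(0.7707) = -0.09028
|100⟩: (-0.436 - 0.4723i)(0.9882)(0.6372) = (-0.2745 - 0.2974i)
|101⟩: (-0.436 - 0.4723i)(0.9882)(0.7707) = (-0.3321 - 0.3597i)
|110⟩: (-0.436 - 0.4723i)(0.1529)(0.6372) = (-0.04248 - 0.04602i)
|111⟩: (-0.436 - 0.4723i)(0.1529)(0.7707) = (-0.05138 - 0.05566i)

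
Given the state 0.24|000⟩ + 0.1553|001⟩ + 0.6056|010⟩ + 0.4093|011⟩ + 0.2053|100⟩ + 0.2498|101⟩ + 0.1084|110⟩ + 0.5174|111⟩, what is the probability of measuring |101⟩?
0.0624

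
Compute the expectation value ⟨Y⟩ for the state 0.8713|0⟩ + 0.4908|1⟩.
0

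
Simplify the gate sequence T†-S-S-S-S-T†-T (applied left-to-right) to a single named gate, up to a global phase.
T†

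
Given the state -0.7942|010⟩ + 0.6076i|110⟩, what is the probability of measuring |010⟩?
0.6308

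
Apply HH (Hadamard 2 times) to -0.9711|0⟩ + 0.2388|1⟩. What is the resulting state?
-0.9711|0⟩ + 0.2388|1⟩

H² = I, so an even number of Hadamards cancels: H^2 = I and the state is unchanged.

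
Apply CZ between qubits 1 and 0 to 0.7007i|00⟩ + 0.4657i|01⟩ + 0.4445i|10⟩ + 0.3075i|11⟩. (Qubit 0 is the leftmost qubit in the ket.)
0.7007i|00⟩ + 0.4657i|01⟩ + 0.4445i|10⟩ - 0.3075i|11⟩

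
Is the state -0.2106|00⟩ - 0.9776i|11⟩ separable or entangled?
Entangled

Writing the state as a|00⟩ + b|01⟩ + c|10⟩ + d|11⟩, it is a product state iff ad − bc = 0.
Here (a, b, c, d) = (-0.2106, 0, 0, -0.9776i): ad − bc = (-0.2106)(-0.9776i) − (0)(0) = 0.2059i ≠ 0, so the state is entangled.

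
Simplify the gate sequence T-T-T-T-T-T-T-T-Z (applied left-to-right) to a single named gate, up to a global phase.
Z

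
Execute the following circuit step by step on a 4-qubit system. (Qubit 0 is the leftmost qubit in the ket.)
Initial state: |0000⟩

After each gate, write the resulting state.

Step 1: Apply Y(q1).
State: i|0100⟩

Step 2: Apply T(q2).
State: i|0100⟩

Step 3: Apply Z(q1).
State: -i|0100⟩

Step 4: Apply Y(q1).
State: -|0000⟩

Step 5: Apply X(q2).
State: -|0010⟩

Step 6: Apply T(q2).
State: (-1/√2 - (1/√2)i)|0010⟩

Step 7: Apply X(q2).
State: (-1/√2 - (1/√2)i)|0000⟩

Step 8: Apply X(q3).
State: (-1/√2 - (1/√2)i)|0001⟩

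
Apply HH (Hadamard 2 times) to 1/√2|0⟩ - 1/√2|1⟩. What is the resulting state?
1/√2|0⟩ - 1/√2|1⟩

H² = I, so an even number of Hadamards cancels: H^2 = I and the state is unchanged.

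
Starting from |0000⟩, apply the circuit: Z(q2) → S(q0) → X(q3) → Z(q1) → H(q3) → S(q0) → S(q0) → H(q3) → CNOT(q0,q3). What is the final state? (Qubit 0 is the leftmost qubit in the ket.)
|0001⟩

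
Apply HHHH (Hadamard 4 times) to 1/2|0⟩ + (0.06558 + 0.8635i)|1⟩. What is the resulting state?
1/2|0⟩ + (0.06558 + 0.8635i)|1⟩

H² = I, so an even number of Hadamards cancels: H^4 = I and the state is unchanged.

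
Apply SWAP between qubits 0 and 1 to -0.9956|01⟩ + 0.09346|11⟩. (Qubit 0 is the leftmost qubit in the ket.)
-0.9956|10⟩ + 0.09346|11⟩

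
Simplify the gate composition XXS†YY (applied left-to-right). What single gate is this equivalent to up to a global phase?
S†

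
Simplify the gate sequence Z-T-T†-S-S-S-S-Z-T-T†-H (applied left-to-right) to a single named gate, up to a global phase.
H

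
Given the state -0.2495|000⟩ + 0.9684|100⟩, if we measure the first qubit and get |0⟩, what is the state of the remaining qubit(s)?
-|00⟩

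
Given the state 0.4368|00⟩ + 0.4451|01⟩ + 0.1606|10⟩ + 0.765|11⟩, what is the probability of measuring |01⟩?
0.1981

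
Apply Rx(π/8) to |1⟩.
-0.1951i|0⟩ + 0.9808|1⟩

Rx(π/8) = [[cos(θ/2), −i·sin(θ/2)], [−i·sin(θ/2), cos(θ/2)]]; θ = π/8, cos(θ/2) ≈ 0.980785, sin(θ/2) ≈ 0.19509.
With a = amp(|0⟩) = 0 and b = amp(|1⟩) = 1:
new amp(|0⟩) = (0.980785)·a + (-0.19509i)·b = -0.1951i
new amp(|1⟩) = (-0.19509i)·a + (0.980785)·b = 0.9808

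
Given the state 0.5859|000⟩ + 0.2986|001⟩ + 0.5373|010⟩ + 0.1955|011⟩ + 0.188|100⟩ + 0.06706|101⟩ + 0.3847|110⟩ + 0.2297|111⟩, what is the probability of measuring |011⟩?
0.03822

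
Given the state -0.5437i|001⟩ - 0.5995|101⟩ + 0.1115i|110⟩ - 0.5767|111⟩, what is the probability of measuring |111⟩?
0.3326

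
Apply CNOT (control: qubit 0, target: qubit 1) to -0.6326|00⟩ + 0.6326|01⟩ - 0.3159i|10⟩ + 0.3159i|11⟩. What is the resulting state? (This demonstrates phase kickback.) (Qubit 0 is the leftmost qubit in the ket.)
-0.6326|00⟩ + 0.6326|01⟩ + 0.3159i|10⟩ - 0.3159i|11⟩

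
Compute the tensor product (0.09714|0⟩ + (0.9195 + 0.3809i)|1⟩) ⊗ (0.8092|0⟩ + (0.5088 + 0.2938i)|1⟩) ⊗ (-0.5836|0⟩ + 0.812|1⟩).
-0.04587|000⟩ + 0.06383|001⟩ + (-0.02884 - 0.01666i)|010⟩ + (0.04013 + 0.02317i)|011⟩ + (-0.4342 - 0.1799i)|100⟩ + (0.6042 + 0.2503i)|101⟩ + (-0.2077 - 0.2708i)|110⟩ + (0.289 + 0.3767i)|111⟩

amp(|b₁b₂…⟩) = product of the factor amplitudes for bits b₁, b₂, …; only kets whose every factor amplitude is nonzero survive.
|000⟩: (0.09714)(0.8092)(-0.5836) = -0.04587
|001⟩: (0.09714)(0.8092)(0.812) = 0.06383
|010⟩: (0.09714)(0.5088 + 0.2938i)(-0.5836) = (-0.02884 - 0.01666i)
|011⟩: (0.09714)(0.5088 + 0.2938i)(0.812) = (0.04013 + 0.02317i)
|100⟩: (0.9195 + 0.3809i)(0.8092)(-0.5836) = (-0.4342 - 0.1799i)
|101⟩: (0.9195 + 0.3809i)(0.8092)(0.812) = (0.6042 + 0.2503i)
|110⟩: (0.9195 + 0.3809i)(0.5088 + 0.2938i)(-0.5836) = (-0.2077 - 0.2708i)
|111⟩: (0.9195 + 0.3809i)(0.5088 + 0.2938i)(0.812) = (0.289 + 0.3767i)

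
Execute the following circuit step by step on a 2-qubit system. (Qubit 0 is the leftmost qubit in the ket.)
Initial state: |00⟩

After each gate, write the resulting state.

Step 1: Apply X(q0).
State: |10⟩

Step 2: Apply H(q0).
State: 1/√2|00⟩ - 1/√2|10⟩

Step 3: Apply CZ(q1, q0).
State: 1/√2|00⟩ - 1/√2|10⟩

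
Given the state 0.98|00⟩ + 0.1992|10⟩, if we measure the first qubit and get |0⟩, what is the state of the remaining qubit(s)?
|0⟩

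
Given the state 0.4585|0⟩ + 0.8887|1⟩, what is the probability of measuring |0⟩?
0.2102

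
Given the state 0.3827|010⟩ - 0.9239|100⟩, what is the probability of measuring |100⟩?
0.8536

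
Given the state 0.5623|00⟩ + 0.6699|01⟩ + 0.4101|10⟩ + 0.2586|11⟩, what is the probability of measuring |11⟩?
0.06687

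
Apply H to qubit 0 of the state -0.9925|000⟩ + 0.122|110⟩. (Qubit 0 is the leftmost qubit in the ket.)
-0.7018|000⟩ + 0.08627|010⟩ - 0.7018|100⟩ - 0.08627|110⟩

H on qubit 0 mixes each pair of kets that differ only in qubit 0: amplitudes (a, b) of (|…0…⟩, |…1…⟩) become ((a + b)/√2, (a − b)/√2). Kets absent from the input have amplitude 0.
(|000⟩, |100⟩): (a, b) = (-0.9925, 0) → (-0.7018, -0.7018)
(|010⟩, |110⟩): (a, b) = (0, 0.122) → (0.08627, -0.08627)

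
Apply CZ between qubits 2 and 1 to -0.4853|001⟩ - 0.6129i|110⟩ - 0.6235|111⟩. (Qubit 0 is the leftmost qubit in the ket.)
-0.4853|001⟩ - 0.6129i|110⟩ + 0.6235|111⟩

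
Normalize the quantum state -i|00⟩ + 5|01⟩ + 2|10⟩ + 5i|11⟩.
-0.1348i|00⟩ + 0.6742|01⟩ + 0.2697|10⟩ + 0.6742i|11⟩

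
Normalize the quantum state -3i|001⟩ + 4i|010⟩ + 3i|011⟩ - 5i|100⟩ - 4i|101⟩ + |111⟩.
-0.3441i|001⟩ + 0.4588i|010⟩ + 0.3441i|011⟩ - 0.5735i|100⟩ - 0.4588i|101⟩ + 0.1147|111⟩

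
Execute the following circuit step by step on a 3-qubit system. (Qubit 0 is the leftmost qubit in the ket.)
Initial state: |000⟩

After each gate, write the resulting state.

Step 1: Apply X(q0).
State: |100⟩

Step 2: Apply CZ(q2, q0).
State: |100⟩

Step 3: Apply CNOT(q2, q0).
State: |100⟩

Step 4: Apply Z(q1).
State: |100⟩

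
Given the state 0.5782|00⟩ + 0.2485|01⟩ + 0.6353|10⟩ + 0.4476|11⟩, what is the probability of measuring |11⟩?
0.2003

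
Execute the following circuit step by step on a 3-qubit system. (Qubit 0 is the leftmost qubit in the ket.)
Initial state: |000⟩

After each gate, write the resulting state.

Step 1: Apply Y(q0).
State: i|100⟩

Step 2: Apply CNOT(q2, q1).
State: i|100⟩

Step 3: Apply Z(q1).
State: i|100⟩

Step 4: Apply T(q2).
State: i|100⟩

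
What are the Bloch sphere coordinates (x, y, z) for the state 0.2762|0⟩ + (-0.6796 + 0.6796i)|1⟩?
(-0.3754, 0.3754, -0.8474)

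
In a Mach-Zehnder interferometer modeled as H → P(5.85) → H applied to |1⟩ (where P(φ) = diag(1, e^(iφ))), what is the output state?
(0.04618 + 0.2099i)|0⟩ + (0.9538 - 0.2099i)|1⟩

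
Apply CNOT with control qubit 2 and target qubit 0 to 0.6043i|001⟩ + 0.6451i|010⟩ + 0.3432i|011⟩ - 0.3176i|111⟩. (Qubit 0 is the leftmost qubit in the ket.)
0.6451i|010⟩ - 0.3176i|011⟩ + 0.6043i|101⟩ + 0.3432i|111⟩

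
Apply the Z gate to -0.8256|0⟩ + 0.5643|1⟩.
-0.8256|0⟩ - 0.5643|1⟩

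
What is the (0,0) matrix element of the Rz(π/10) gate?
(0.9877 - 0.1564i)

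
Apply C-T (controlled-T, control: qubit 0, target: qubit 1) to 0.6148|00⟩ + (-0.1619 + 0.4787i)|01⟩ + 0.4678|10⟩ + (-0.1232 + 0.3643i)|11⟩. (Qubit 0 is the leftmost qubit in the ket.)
0.6148|00⟩ + (-0.1619 + 0.4787i)|01⟩ + 0.4678|10⟩ + (-0.3447 + 0.1705i)|11⟩

C-T leaves the control-|0⟩ kets |00⟩, |01⟩ unchanged and applies T to qubit 1 on the control-|1⟩ pair (|10⟩, |11⟩).
T = [[1, 0], [0, (1/√2 + (1/√2)i)]].
With a = amp(|10⟩) = 0.4678 and b = amp(|11⟩) = (-0.1232 + 0.3643i):
new amp(|10⟩) = (1)·a = 0.4678
new amp(|11⟩) = (1/√2 + (1/√2)i)·b = (-0.3447 + 0.1705i)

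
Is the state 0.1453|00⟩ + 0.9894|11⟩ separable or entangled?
Entangled

Writing the state as a|00⟩ + b|01⟩ + c|10⟩ + d|11⟩, it is a product state iff ad − bc = 0.
Here (a, b, c, d) = (0.1453, 0, 0, 0.9894): ad − bc = (0.1453)(0.9894) − (0)(0) = 0.1438 ≠ 0, so the state is entangled.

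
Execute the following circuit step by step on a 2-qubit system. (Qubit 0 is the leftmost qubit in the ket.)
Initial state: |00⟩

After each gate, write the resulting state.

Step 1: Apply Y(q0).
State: i|10⟩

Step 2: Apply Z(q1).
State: i|10⟩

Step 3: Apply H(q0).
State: (1/√2)i|00⟩ - (1/√2)i|10⟩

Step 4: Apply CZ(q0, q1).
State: (1/√2)i|00⟩ - (1/√2)i|10⟩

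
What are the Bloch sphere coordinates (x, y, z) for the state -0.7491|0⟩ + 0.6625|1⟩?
(-0.9926, 0, 0.1222)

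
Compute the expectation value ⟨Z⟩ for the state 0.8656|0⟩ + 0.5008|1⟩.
0.4985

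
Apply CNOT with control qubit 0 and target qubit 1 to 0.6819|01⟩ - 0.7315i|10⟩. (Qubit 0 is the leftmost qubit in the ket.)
0.6819|01⟩ - 0.7315i|11⟩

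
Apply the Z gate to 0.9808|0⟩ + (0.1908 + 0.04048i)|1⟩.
0.9808|0⟩ + (-0.1908 - 0.04048i)|1⟩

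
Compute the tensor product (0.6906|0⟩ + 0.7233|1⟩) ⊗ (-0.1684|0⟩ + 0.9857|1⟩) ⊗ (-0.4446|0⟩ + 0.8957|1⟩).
0.05171|000⟩ - 0.1042|001⟩ - 0.3027|010⟩ + 0.6097|011⟩ + 0.05415|100⟩ - 0.1091|101⟩ - 0.317|110⟩ + 0.6386|111⟩

amp(|b₁b₂…⟩) = product of the factor amplitudes for bits b₁, b₂, …; only kets whose every factor amplitude is nonzero survive.
|000⟩: (0.6906)(-0.1684)(-0.4446) = 0.05171
|001⟩: (0.6906)(-0.1684)(0.8957) = -0.1042
|010⟩: (0.6906)(0.9857)(-0.4446) = -0.3027
|011⟩: (0.6906)(0.9857)(0.8957) = 0.6097
|100⟩: (0.7233)(-0.1684)(-0.4446) = 0.05415
|101⟩: (0.7233)(-0.1684)(0.8957) = -0.1091
|110⟩: (0.7233)(0.9857)(-0.4446) = -0.317
|111⟩: (0.7233)(0.9857)(0.8957) = 0.6386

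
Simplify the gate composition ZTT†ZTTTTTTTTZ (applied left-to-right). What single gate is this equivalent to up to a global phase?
Z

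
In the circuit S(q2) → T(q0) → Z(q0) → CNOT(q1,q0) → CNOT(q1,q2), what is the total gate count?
5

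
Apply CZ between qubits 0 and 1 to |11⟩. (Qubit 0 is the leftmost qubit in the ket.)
-|11⟩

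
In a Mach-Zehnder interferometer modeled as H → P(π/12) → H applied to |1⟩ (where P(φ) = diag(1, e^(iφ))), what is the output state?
(0.01704 - 0.1294i)|0⟩ + (0.983 + 0.1294i)|1⟩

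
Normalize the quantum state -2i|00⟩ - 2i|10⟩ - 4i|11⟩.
-(1/√6)i|00⟩ - (1/√6)i|10⟩ - 0.8165i|11⟩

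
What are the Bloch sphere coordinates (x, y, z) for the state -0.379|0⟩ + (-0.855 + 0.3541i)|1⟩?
(0.6481, -0.2684, -0.7128)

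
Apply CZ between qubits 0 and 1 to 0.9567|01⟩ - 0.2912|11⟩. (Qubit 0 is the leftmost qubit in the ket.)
0.9567|01⟩ + 0.2912|11⟩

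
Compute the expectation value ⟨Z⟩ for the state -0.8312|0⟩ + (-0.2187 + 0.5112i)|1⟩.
0.3817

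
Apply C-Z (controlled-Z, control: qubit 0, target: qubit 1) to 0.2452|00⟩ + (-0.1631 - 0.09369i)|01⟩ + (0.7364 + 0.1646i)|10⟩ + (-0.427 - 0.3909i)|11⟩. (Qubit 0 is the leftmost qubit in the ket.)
0.2452|00⟩ + (-0.1631 - 0.09369i)|01⟩ + (0.7364 + 0.1646i)|10⟩ + (0.427 + 0.3909i)|11⟩

C-Z leaves the control-|0⟩ kets |00⟩, |01⟩ unchanged and applies Z to qubit 1 on the control-|1⟩ pair (|10⟩, |11⟩).
Z = [[1, 0], [0, -1]].
With a = amp(|10⟩) = (0.7364 + 0.1646i) and b = amp(|11⟩) = (-0.427 - 0.3909i):
new amp(|10⟩) = (1)·a = (0.7364 + 0.1646i)
new amp(|11⟩) = (-1)·b = (0.427 + 0.3909i)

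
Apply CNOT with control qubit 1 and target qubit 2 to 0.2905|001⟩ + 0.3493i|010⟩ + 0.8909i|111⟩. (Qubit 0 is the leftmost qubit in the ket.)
0.2905|001⟩ + 0.3493i|011⟩ + 0.8909i|110⟩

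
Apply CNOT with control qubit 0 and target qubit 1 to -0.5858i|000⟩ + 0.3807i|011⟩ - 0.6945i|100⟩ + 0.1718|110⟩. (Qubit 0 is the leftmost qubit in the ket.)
-0.5858i|000⟩ + 0.3807i|011⟩ + 0.1718|100⟩ - 0.6945i|110⟩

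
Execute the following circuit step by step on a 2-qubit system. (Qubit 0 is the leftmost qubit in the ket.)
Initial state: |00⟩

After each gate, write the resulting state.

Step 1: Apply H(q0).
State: 1/√2|00⟩ + 1/√2|10⟩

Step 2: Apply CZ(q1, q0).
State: 1/√2|00⟩ + 1/√2|10⟩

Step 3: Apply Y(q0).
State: -(1/√2)i|00⟩ + (1/√2)i|10⟩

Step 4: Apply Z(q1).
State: -(1/√2)i|00⟩ + (1/√2)i|10⟩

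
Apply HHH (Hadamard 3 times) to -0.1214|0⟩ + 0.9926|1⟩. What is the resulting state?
0.616|0⟩ - 0.7877|1⟩

H² = I, so H^3 = H: a single Hadamard. With (a, b) = (-0.1214, 0.9926), H gives ((a + b)/√2, (a − b)/√2) = (0.616, -0.7877).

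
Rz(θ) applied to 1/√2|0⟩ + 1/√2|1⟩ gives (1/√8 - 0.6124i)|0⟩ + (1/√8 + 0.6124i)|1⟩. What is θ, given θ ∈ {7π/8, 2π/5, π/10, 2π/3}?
2π/3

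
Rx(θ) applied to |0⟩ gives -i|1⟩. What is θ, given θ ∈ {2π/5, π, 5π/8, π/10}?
π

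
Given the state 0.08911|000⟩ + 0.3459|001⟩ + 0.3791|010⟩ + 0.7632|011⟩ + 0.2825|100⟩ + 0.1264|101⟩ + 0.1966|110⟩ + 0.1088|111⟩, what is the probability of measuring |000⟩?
0.007941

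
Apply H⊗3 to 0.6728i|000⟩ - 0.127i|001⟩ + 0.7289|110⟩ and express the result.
(0.2577 + 0.193i)|000⟩ + (0.2577 + 0.2828i)|001⟩ + (-0.2577 + 0.193i)|010⟩ + (-0.2577 + 0.2828i)|011⟩ + (-0.2577 + 0.193i)|100⟩ + (-0.2577 + 0.2828i)|101⟩ + (0.2577 + 0.193i)|110⟩ + (0.2577 + 0.2828i)|111⟩

H⊗3 gives amp(|y⟩) = (1/2√2) Σ_x (−1)^(x·y) amp(|x⟩), where x·y is the number of positions in which both x and y have a 1.
|000⟩: (0.6728i - 0.127i + 0.7289)/(2√2) = (0.2577 + 0.193i)
|001⟩: (0.6728i + 0.127i + 0.7289)/(2√2) = (0.2577 + 0.2828i)
|010⟩: (0.6728i - 0.127i - 0.7289)/(2√2) = (-0.2577 + 0.193i)
|011⟩: (0.6728i + 0.127i - 0.7289)/(2√2) = (-0.2577 + 0.2828i)
|100⟩: (0.6728i - 0.127i - 0.7289)/(2√2) = (-0.2577 + 0.193i)
|101⟩: (0.6728i + 0.127i - 0.7289)/(2√2) = (-0.2577 + 0.2828i)
|110⟩: (0.6728i - 0.127i + 0.7289)/(2√2) = (0.2577 + 0.193i)
|111⟩: (0.6728i + 0.127i + 0.7289)/(2√2) = (0.2577 + 0.2828i)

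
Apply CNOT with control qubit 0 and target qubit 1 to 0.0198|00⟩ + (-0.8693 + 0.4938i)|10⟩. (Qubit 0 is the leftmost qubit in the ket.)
0.0198|00⟩ + (-0.8693 + 0.4938i)|11⟩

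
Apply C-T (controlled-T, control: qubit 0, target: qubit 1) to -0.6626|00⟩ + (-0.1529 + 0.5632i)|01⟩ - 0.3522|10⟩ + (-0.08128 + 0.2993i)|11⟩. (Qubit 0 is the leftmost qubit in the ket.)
-0.6626|00⟩ + (-0.1529 + 0.5632i)|01⟩ - 0.3522|10⟩ + (-0.2691 + 0.1542i)|11⟩

C-T leaves the control-|0⟩ kets |00⟩, |01⟩ unchanged and applies T to qubit 1 on the control-|1⟩ pair (|10⟩, |11⟩).
T = [[1, 0], [0, (1/√2 + (1/√2)i)]].
With a = amp(|10⟩) = -0.3522 and b = amp(|11⟩) = (-0.08128 + 0.2993i):
new amp(|10⟩) = (1)·a = -0.3522
new amp(|11⟩) = (1/√2 + (1/√2)i)·b = (-0.2691 + 0.1542i)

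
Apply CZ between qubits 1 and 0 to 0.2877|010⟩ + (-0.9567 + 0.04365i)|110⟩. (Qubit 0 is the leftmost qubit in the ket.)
0.2877|010⟩ + (0.9567 - 0.04365i)|110⟩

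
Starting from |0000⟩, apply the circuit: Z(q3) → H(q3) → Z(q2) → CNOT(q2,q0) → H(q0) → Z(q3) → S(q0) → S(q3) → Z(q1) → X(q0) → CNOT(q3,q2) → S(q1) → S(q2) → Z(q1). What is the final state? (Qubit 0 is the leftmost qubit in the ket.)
(1/2)i|0000⟩ + (1/2)i|0011⟩ + 1/2|1000⟩ + 1/2|1011⟩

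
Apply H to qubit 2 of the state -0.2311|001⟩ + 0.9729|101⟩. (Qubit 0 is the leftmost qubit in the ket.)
-0.1634|000⟩ + 0.1634|001⟩ + 0.6879|100⟩ - 0.6879|101⟩

H on qubit 2 mixes each pair of kets that differ only in qubit 2: amplitudes (a, b) of (|…0…⟩, |…1…⟩) become ((a + b)/√2, (a − b)/√2). Kets absent from the input have amplitude 0.
(|000⟩, |001⟩): (a, b) = (0, -0.2311) → (-0.1634, 0.1634)
(|100⟩, |101⟩): (a, b) = (0, 0.9729) → (0.6879, -0.6879)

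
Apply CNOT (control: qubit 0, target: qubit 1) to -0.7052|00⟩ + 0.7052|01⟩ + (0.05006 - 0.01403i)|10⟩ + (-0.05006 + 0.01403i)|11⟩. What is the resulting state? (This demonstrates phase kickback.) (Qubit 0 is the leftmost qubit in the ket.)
-0.7052|00⟩ + 0.7052|01⟩ + (-0.05006 + 0.01403i)|10⟩ + (0.05006 - 0.01403i)|11⟩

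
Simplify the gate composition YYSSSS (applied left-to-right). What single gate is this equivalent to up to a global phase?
I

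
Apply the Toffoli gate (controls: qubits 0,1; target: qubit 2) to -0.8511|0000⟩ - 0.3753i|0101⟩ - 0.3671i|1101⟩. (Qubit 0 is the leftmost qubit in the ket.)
-0.8511|0000⟩ - 0.3753i|0101⟩ - 0.3671i|1111⟩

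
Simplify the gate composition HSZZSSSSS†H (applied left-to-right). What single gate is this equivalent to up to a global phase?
I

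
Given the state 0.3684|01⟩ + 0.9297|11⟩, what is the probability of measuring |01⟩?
0.1357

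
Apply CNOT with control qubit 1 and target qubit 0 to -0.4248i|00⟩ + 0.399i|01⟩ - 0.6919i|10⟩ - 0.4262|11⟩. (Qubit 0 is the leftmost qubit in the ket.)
-0.4248i|00⟩ - 0.4262|01⟩ - 0.6919i|10⟩ + 0.399i|11⟩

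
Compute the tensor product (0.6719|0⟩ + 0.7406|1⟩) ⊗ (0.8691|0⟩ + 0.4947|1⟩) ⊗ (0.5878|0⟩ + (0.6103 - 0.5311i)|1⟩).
0.3432|000⟩ + (0.3564 - 0.3101i)|001⟩ + 0.1954|010⟩ + (0.2029 - 0.1765i)|011⟩ + 0.3783|100⟩ + (0.3928 - 0.3418i)|101⟩ + 0.2154|110⟩ + (0.2236 - 0.1946i)|111⟩

amp(|b₁b₂…⟩) = product of the factor amplitudes for bits b₁, b₂, …; only kets whose every factor amplitude is nonzero survive.
|000⟩: (0.6719)(0.8691)(0.5878) = 0.3432
|001⟩: (0.6719)(0.8691)(0.6103 - 0.5311i) = (0.3564 - 0.3101i)
|010⟩: (0.6719)(0.4947)(0.5878) = 0.1954
|011⟩: (0.6719)(0.4947)(0.6103 - 0.5311i) = (0.2029 - 0.1765i)
|100⟩: (0.7406)(0.8691)(0.5878) = 0.3783
|101⟩: (0.7406)(0.8691)(0.6103 - 0.5311i) = (0.3928 - 0.3418i)
|110⟩: (0.7406)(0.4947)(0.5878) = 0.2154
|111⟩: (0.7406)(0.4947)(0.6103 - 0.5311i) = (0.2236 - 0.1946i)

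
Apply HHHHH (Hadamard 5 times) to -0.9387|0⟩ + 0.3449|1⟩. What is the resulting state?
-0.4199|0⟩ - 0.9076|1⟩

H² = I, so H^5 = H: a single Hadamard. With (a, b) = (-0.9387, 0.3449), H gives ((a + b)/√2, (a − b)/√2) = (-0.4199, -0.9076).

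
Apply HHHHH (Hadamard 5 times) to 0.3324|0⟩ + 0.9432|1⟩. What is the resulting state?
0.902|0⟩ - 0.4319|1⟩

H² = I, so H^5 = H: a single Hadamard. With (a, b) = (0.3324, 0.9432), H gives ((a + b)/√2, (a − b)/√2) = (0.902, -0.4319).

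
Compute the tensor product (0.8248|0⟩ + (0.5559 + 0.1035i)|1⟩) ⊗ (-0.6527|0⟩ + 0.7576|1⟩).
-0.5383|00⟩ + 0.6249|01⟩ + (-0.3628 - 0.06755i)|10⟩ + (0.4211 + 0.07841i)|11⟩

amp(|b₁b₂…⟩) = product of the factor amplitudes for bits b₁, b₂, …; only kets whose every factor amplitude is nonzero survive.
|00⟩: (0.8248)(-0.6527) = -0.5383
|01⟩: (0.8248)(0.7576) = 0.6249
|10⟩: (0.5559 + 0.1035i)(-0.6527) = (-0.3628 - 0.06755i)
|11⟩: (0.5559 + 0.1035i)(0.7576) = (0.4211 + 0.07841i)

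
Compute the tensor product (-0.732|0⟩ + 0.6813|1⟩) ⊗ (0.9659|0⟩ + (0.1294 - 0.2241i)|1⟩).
-0.707|00⟩ + (-0.09472 + 0.164i)|01⟩ + 0.6581|10⟩ + (0.08816 - 0.1527i)|11⟩

amp(|b₁b₂…⟩) = product of the factor amplitudes for bits b₁, b₂, …; only kets whose every factor amplitude is nonzero survive.
|00⟩: (-0.732)(0.9659) = -0.707
|01⟩: (-0.732)(0.1294 - 0.2241i) = (-0.09472 + 0.164i)
|10⟩: (0.6813)(0.9659) = 0.6581
|11⟩: (0.6813)(0.1294 - 0.2241i) = (0.08816 - 0.1527i)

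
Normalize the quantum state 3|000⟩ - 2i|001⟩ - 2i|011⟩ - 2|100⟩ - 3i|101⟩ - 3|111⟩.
0.4804|000⟩ - 0.3203i|001⟩ - 0.3203i|011⟩ - 0.3203|100⟩ - 0.4804i|101⟩ - 0.4804|111⟩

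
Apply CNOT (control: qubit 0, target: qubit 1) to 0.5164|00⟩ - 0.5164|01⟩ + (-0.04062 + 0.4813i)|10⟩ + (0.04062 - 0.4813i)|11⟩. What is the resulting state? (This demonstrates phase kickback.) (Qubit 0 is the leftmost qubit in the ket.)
0.5164|00⟩ - 0.5164|01⟩ + (0.04062 - 0.4813i)|10⟩ + (-0.04062 + 0.4813i)|11⟩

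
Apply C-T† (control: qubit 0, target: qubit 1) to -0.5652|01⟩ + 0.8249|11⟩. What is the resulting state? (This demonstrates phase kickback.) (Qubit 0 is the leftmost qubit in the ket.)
-0.5652|01⟩ + (0.5833 - 0.5833i)|11⟩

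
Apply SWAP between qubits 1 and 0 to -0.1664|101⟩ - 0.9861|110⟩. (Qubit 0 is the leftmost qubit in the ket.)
-0.1664|011⟩ - 0.9861|110⟩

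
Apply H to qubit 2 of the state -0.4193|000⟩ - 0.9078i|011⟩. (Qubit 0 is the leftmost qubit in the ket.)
-0.2965|000⟩ - 0.2965|001⟩ - 0.6419i|010⟩ + 0.6419i|011⟩

H on qubit 2 mixes each pair of kets that differ only in qubit 2: amplitudes (a, b) of (|…0…⟩, |…1…⟩) become ((a + b)/√2, (a − b)/√2). Kets absent from the input have amplitude 0.
(|000⟩, |001⟩): (a, b) = (-0.4193, 0) → (-0.2965, -0.2965)
(|010⟩, |011⟩): (a, b) = (0, -0.9078i) → (-0.6419i, 0.6419i)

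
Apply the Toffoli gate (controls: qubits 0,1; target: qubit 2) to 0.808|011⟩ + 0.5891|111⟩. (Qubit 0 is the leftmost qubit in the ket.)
0.808|011⟩ + 0.5891|110⟩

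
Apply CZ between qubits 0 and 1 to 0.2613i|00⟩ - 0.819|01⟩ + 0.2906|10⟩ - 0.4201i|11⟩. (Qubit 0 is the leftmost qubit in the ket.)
0.2613i|00⟩ - 0.819|01⟩ + 0.2906|10⟩ + 0.4201i|11⟩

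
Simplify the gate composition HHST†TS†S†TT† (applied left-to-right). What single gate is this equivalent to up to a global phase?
S†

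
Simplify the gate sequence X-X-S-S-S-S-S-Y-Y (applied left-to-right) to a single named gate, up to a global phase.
S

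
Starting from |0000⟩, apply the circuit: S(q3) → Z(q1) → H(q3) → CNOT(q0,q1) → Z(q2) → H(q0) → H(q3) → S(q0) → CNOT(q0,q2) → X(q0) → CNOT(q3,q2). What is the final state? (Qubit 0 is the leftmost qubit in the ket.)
(1/√2)i|0010⟩ + 1/√2|1000⟩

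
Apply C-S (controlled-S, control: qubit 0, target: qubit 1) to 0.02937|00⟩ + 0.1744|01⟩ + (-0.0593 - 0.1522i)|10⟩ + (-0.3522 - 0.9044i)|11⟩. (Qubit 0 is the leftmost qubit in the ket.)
0.02937|00⟩ + 0.1744|01⟩ + (-0.0593 - 0.1522i)|10⟩ + (0.9044 - 0.3522i)|11⟩

C-S leaves the control-|0⟩ kets |00⟩, |01⟩ unchanged and applies S to qubit 1 on the control-|1⟩ pair (|10⟩, |11⟩).
S = [[1, 0], [0, i]].
With a = amp(|10⟩) = (-0.0593 - 0.1522i) and b = amp(|11⟩) = (-0.3522 - 0.9044i):
new amp(|10⟩) = (1)·a = (-0.0593 - 0.1522i)
new amp(|11⟩) = (i)·b = (0.9044 - 0.3522i)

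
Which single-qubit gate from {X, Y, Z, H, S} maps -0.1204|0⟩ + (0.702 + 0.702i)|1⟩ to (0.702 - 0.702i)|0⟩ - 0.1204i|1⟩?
Y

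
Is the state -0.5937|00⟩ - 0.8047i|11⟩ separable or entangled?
Entangled

Writing the state as a|00⟩ + b|01⟩ + c|10⟩ + d|11⟩, it is a product state iff ad − bc = 0.
Here (a, b, c, d) = (-0.5937, 0, 0, -0.8047i): ad − bc = (-0.5937)(-0.8047i) − (0)(0) = 0.4778i ≠ 0, so the state is entangled.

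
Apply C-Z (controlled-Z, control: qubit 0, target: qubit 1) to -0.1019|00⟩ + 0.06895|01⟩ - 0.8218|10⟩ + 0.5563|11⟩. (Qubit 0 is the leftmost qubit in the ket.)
-0.1019|00⟩ + 0.06895|01⟩ - 0.8218|10⟩ - 0.5563|11⟩

C-Z leaves the control-|0⟩ kets |00⟩, |01⟩ unchanged and applies Z to qubit 1 on the control-|1⟩ pair (|10⟩, |11⟩).
Z = [[1, 0], [0, -1]].
With a = amp(|10⟩) = -0.8218 and b = amp(|11⟩) = 0.5563:
new amp(|10⟩) = (1)·a = -0.8218
new amp(|11⟩) = (-1)·b = -0.5563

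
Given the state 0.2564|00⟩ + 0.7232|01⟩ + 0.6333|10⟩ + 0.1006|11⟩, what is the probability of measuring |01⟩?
0.523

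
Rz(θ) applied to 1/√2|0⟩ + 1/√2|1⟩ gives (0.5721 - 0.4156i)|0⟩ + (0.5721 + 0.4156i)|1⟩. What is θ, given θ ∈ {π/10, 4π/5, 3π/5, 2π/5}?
2π/5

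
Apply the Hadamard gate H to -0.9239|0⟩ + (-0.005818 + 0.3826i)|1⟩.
(-0.6574 + 0.2705i)|0⟩ + (-0.6492 - 0.2705i)|1⟩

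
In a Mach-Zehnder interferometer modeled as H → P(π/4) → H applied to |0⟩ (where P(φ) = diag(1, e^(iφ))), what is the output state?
(0.8536 + (1/√8)i)|0⟩ + (0.1464 - (1/√8)i)|1⟩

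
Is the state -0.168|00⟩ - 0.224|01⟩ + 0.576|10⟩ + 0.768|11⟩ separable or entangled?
Separable

Writing the state as a|00⟩ + b|01⟩ + c|10⟩ + d|11⟩, it is a product state iff ad − bc = 0.
Here (a, b, c, d) = (-0.168, -0.224, 0.576, 0.768): ad − bc = (-0.168)(0.768) − (-0.224)(0.576) = 0, so the state is separable.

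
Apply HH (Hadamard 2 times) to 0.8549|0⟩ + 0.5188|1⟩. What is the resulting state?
0.8549|0⟩ + 0.5188|1⟩

H² = I, so an even number of Hadamards cancels: H^2 = I and the state is unchanged.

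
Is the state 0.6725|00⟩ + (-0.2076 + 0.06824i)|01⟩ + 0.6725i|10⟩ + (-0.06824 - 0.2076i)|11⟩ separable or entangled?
Separable

Writing the state as a|00⟩ + b|01⟩ + c|10⟩ + d|11⟩, it is a product state iff ad − bc = 0.
Here (a, b, c, d) = (0.6725, (-0.2076 + 0.06824i), 0.6725i, (-0.06824 - 0.2076i)): ad − bc = (0.6725)(-0.06824 - 0.2076i) − (-0.2076 + 0.06824i)(0.6725i) = 0, so the state is separable.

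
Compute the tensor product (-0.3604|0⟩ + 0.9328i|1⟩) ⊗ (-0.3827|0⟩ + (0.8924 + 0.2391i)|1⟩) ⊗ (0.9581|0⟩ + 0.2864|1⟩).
0.1321|000⟩ + 0.0395|001⟩ + (-0.3081 - 0.08256i)|010⟩ + (-0.09211 - 0.02468i)|011⟩ - 0.342i|100⟩ - 0.1022i|101⟩ + (-0.2137 + 0.7976i)|110⟩ + (-0.06388 + 0.2384i)|111⟩

amp(|b₁b₂…⟩) = product of the factor amplitudes for bits b₁, b₂, …; only kets whose every factor amplitude is nonzero survive.
|000⟩: (-0.3604)(-0.3827)(0.9581) = 0.1321
|001⟩: (-0.3604)(-0.3827)(0.2864) = 0.0395
|010⟩: (-0.3604)(0.8924 + 0.2391i)(0.9581) = (-0.3081 - 0.08256i)
|011⟩: (-0.3604)(0.8924 + 0.2391i)(0.2864) = (-0.09211 - 0.02468i)
|100⟩: (0.9328i)(-0.3827)(0.9581) = -0.342i
|101⟩: (0.9328i)(-0.3827)(0.2864) = -0.1022i
|110⟩: (0.9328i)(0.8924 + 0.2391i)(0.9581) = (-0.2137 + 0.7976i)
|111⟩: (0.9328i)(0.8924 + 0.2391i)(0.2864) = (-0.06388 + 0.2384i)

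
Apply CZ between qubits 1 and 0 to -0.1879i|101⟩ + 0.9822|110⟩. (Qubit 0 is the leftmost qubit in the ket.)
-0.1879i|101⟩ - 0.9822|110⟩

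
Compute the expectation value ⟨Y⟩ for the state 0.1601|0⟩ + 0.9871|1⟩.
0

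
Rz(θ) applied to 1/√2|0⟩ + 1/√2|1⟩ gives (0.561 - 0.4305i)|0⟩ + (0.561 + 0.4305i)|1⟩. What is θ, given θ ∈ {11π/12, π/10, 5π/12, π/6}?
5π/12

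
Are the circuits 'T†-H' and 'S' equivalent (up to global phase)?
No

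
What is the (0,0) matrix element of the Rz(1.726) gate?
(0.6502 - 0.7598i)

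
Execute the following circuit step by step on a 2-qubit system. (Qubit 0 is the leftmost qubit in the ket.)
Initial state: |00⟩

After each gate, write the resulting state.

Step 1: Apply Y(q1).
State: i|01⟩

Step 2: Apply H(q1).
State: (1/√2)i|00⟩ - (1/√2)i|01⟩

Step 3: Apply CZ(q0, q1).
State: (1/√2)i|00⟩ - (1/√2)i|01⟩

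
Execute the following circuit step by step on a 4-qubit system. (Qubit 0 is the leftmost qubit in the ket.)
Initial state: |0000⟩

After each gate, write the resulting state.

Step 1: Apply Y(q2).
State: i|0010⟩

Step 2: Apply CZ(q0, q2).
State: i|0010⟩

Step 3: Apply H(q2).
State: (1/√2)i|0000⟩ - (1/√2)i|0010⟩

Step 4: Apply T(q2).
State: (1/√2)i|0000⟩ + (1/2 - (1/2)i)|0010⟩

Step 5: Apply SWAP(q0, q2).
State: (1/√2)i|0000⟩ + (1/2 - (1/2)i)|1000⟩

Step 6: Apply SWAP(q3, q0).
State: (1/√2)i|0000⟩ + (1/2 - (1/2)i)|0001⟩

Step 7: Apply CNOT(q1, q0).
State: (1/√2)i|0000⟩ + (1/2 - (1/2)i)|0001⟩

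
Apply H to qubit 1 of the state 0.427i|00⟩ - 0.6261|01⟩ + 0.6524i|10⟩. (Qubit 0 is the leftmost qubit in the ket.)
(-0.4427 + 0.3019i)|00⟩ + (0.4427 + 0.3019i)|01⟩ + 0.4613i|10⟩ + 0.4613i|11⟩

H on qubit 1 mixes each pair of kets that differ only in qubit 1: amplitudes (a, b) of (|…0…⟩, |…1…⟩) become ((a + b)/√2, (a − b)/√2). Kets absent from the input have amplitude 0.
(|00⟩, |01⟩): (a, b) = (0.427i, -0.6261) → ((-0.4427 + 0.3019i), (0.4427 + 0.3019i))
(|10⟩, |11⟩): (a, b) = (0.6524i, 0) → (0.4613i, 0.4613i)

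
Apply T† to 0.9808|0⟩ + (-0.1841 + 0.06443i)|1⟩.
0.9808|0⟩ + (-0.08462 + 0.1757i)|1⟩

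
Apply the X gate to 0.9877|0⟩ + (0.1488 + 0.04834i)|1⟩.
(0.1488 + 0.04834i)|0⟩ + 0.9877|1⟩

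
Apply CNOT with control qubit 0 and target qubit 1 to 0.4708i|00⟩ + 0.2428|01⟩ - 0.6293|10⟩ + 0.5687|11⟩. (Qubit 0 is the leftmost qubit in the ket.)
0.4708i|00⟩ + 0.2428|01⟩ + 0.5687|10⟩ - 0.6293|11⟩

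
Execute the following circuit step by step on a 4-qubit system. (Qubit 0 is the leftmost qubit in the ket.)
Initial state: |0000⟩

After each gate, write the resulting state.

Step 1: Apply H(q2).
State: 1/√2|0000⟩ + 1/√2|0010⟩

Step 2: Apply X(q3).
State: 1/√2|0001⟩ + 1/√2|0011⟩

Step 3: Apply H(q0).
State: 1/2|0001⟩ + 1/2|0011⟩ + 1/2|1001⟩ + 1/2|1011⟩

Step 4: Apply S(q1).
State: 1/2|0001⟩ + 1/2|0011⟩ + 1/2|1001⟩ + 1/2|1011⟩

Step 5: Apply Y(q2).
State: -(1/2)i|0001⟩ + (1/2)i|0011⟩ - (1/2)i|1001⟩ + (1/2)i|1011⟩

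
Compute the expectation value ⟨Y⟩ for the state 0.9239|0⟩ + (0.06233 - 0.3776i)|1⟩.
-0.6977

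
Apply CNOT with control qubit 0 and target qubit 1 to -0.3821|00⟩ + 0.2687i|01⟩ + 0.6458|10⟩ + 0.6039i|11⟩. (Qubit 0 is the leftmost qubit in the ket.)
-0.3821|00⟩ + 0.2687i|01⟩ + 0.6039i|10⟩ + 0.6458|11⟩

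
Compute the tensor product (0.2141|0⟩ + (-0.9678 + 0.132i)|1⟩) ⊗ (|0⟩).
0.2141|00⟩ + (-0.9678 + 0.132i)|10⟩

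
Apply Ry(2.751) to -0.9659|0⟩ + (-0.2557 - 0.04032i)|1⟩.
(0.0634 + 0.03955i)|0⟩ + (-0.9972 - 0.007824i)|1⟩

Ry(2.751) = [[cos(θ/2), −sin(θ/2)], [sin(θ/2), cos(θ/2)]]; θ = 2.751, cos(θ/2) ≈ 0.194057, sin(θ/2) ≈ 0.98099.
With a = amp(|0⟩) = -0.9659 and b = amp(|1⟩) = (-0.2557 - 0.04032i):
new amp(|0⟩) = (0.194057)·a + (-0.98099)·b = (0.0634 + 0.03955i)
new amp(|1⟩) = (0.98099)·a + (0.194057)·b = (-0.9972 - 0.007824i)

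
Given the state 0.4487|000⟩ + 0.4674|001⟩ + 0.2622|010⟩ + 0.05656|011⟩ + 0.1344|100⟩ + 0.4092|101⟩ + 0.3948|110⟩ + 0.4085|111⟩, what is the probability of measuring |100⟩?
0.01806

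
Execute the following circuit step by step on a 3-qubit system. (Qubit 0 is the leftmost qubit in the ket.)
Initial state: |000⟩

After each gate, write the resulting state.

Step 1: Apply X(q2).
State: |001⟩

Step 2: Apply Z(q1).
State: |001⟩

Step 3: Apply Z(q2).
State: -|001⟩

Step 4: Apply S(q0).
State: -|001⟩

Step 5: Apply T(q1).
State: -|001⟩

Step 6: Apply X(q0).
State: -|101⟩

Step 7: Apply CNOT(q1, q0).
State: -|101⟩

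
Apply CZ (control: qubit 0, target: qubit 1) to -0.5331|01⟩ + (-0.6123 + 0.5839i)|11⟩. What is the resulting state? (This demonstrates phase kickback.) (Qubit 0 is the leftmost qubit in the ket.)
-0.5331|01⟩ + (0.6123 - 0.5839i)|11⟩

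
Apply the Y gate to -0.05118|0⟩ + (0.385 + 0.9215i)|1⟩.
(0.9215 - 0.385i)|0⟩ - 0.05118i|1⟩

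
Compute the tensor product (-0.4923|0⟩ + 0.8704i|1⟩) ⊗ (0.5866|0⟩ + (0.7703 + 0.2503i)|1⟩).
-0.2888|00⟩ + (-0.3792 - 0.1232i)|01⟩ + 0.5106i|10⟩ + (-0.2179 + 0.6705i)|11⟩

amp(|b₁b₂…⟩) = product of the factor amplitudes for bits b₁, b₂, …; only kets whose every factor amplitude is nonzero survive.
|00⟩: (-0.4923)(0.5866) = -0.2888
|01⟩: (-0.4923)(0.7703 + 0.2503i) = (-0.3792 - 0.1232i)
|10⟩: (0.8704i)(0.5866) = 0.5106i
|11⟩: (0.8704i)(0.7703 + 0.2503i) = (-0.2179 + 0.6705i)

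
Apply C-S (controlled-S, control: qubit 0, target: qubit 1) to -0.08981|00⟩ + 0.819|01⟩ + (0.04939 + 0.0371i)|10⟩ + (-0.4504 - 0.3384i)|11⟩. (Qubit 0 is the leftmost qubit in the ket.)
-0.08981|00⟩ + 0.819|01⟩ + (0.04939 + 0.0371i)|10⟩ + (0.3384 - 0.4504i)|11⟩

C-S leaves the control-|0⟩ kets |00⟩, |01⟩ unchanged and applies S to qubit 1 on the control-|1⟩ pair (|10⟩, |11⟩).
S = [[1, 0], [0, i]].
With a = amp(|10⟩) = (0.04939 + 0.0371i) and b = amp(|11⟩) = (-0.4504 - 0.3384i):
new amp(|10⟩) = (1)·a = (0.04939 + 0.0371i)
new amp(|11⟩) = (i)·b = (0.3384 - 0.4504i)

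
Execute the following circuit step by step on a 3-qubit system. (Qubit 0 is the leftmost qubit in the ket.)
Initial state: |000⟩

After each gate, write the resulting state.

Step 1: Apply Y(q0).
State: i|100⟩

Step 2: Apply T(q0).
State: (-1/√2 + (1/√2)i)|100⟩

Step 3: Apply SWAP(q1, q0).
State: (-1/√2 + (1/√2)i)|010⟩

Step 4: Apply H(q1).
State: (-1/2 + (1/2)i)|000⟩ + (1/2 - (1/2)i)|010⟩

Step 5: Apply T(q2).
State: (-1/2 + (1/2)i)|000⟩ + (1/2 - (1/2)i)|010⟩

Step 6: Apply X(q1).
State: (1/2 - (1/2)i)|000⟩ + (-1/2 + (1/2)i)|010⟩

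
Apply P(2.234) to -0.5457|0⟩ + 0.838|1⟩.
-0.5457|0⟩ + (-0.5159 + 0.6604i)|1⟩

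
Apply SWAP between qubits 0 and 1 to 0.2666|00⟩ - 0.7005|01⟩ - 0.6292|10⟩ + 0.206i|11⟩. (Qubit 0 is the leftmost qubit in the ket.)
0.2666|00⟩ - 0.6292|01⟩ - 0.7005|10⟩ + 0.206i|11⟩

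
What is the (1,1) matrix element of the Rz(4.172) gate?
(-0.4927 + 0.8702i)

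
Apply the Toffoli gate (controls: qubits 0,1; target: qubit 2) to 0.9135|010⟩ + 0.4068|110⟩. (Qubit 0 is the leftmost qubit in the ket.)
0.9135|010⟩ + 0.4068|111⟩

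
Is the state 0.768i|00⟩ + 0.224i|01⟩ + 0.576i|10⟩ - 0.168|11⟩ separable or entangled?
Entangled

Writing the state as a|00⟩ + b|01⟩ + c|10⟩ + d|11⟩, it is a product state iff ad − bc = 0.
Here (a, b, c, d) = (0.768i, 0.224i, 0.576i, -0.168): ad − bc = (0.768i)(-0.168) − (0.224i)(0.576i) = (0.129 - 0.129i) ≠ 0, so the state is entangled.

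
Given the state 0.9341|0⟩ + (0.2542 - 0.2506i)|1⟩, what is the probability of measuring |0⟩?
0.8725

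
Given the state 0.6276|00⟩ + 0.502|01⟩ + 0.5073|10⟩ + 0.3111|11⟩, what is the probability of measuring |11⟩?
0.09678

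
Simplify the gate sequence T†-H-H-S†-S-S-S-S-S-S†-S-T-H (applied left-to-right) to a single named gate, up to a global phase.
H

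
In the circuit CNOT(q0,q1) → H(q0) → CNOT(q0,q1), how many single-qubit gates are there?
1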